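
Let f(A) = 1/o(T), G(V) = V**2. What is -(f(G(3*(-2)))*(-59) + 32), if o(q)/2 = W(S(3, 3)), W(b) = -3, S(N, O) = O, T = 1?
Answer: -251/6 ≈ -41.833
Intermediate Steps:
o(q) = -6 (o(q) = 2*(-3) = -6)
f(A) = -1/6 (f(A) = 1/(-6) = -1/6)
-(f(G(3*(-2)))*(-59) + 32) = -(-1/6*(-59) + 32) = -(59/6 + 32) = -1*251/6 = -251/6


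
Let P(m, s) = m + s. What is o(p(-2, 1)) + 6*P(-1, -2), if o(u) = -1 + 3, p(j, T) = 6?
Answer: -16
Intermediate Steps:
o(u) = 2
o(p(-2, 1)) + 6*P(-1, -2) = 2 + 6*(-1 - 2) = 2 + 6*(-3) = 2 - 18 = -16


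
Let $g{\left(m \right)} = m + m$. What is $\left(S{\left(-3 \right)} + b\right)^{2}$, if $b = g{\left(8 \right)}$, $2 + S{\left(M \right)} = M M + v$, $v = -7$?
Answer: $256$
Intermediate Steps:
$g{\left(m \right)} = 2 m$
$S{\left(M \right)} = -9 + M^{2}$ ($S{\left(M \right)} = -2 + \left(M M - 7\right) = -2 + \left(M^{2} - 7\right) = -2 + \left(-7 + M^{2}\right) = -9 + M^{2}$)
$b = 16$ ($b = 2 \cdot 8 = 16$)
$\left(S{\left(-3 \right)} + b\right)^{2} = \left(\left(-9 + \left(-3\right)^{2}\right) + 16\right)^{2} = \left(\left(-9 + 9\right) + 16\right)^{2} = \left(0 + 16\right)^{2} = 16^{2} = 256$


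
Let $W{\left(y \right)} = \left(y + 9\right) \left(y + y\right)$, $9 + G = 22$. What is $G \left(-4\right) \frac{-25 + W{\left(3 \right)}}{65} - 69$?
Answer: $- \frac{533}{5} \approx -106.6$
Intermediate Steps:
$G = 13$ ($G = -9 + 22 = 13$)
$W{\left(y \right)} = 2 y \left(9 + y\right)$ ($W{\left(y \right)} = \left(9 + y\right) 2 y = 2 y \left(9 + y\right)$)
$G \left(-4\right) \frac{-25 + W{\left(3 \right)}}{65} - 69 = 13 \left(-4\right) \frac{-25 + 2 \cdot 3 \left(9 + 3\right)}{65} - 69 = - 52 \left(-25 + 2 \cdot 3 \cdot 12\right) \frac{1}{65} - 69 = - 52 \left(-25 + 72\right) \frac{1}{65} - 69 = - 52 \cdot 47 \cdot \frac{1}{65} - 69 = \left(-52\right) \frac{47}{65} - 69 = - \frac{188}{5} - 69 = - \frac{533}{5}$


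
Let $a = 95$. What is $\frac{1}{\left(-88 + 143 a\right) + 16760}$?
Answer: $\frac{1}{30257} \approx 3.305 \cdot 10^{-5}$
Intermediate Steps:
$\frac{1}{\left(-88 + 143 a\right) + 16760} = \frac{1}{\left(-88 + 143 \cdot 95\right) + 16760} = \frac{1}{\left(-88 + 13585\right) + 16760} = \frac{1}{13497 + 16760} = \frac{1}{30257}$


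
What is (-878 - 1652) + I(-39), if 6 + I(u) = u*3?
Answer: -2653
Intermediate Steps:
I(u) = -6 + 3*u (I(u) = -6 + u*3 = -6 + 3*u)
(-878 - 1652) + I(-39) = (-878 - 1652) + (-6 + 3*(-39)) = -2530 + (-6 - 117) = -2530 - 123 = -2653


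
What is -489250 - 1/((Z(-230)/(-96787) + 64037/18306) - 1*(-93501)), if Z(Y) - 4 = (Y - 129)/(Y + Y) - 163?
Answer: -18642393395833046626810/38104023291620923 ≈ -4.8925e+5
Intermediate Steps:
Z(Y) = -159 + (-129 + Y)/(2*Y) (Z(Y) = 4 + ((Y - 129)/(Y + Y) - 163) = 4 + ((-129 + Y)/((2*Y)) - 163) = 4 + ((-129 + Y)*(1/(2*Y)) - 163) = 4 + ((-129 + Y)/(2*Y) - 163) = 4 + (-163 + (-129 + Y)/(2*Y)) = -159 + (-129 + Y)/(2*Y))
-489250 - 1/((Z(-230)/(-96787) + 64037/18306) - 1*(-93501)) = -489250 - 1/((((½)*(-129 - 317*(-230))/(-230))/(-96787) + 64037/18306) - 1*(-93501)) = -489250 - 1/((((½)*(-1/230)*(-129 + 72910))*(-1/96787) + 64037*(1/18306)) + 93501) = -489250 - 1/((((½)*(-1/230)*72781)*(-1/96787) + 64037/18306) + 93501) = -489250 - 1/((-72781/460*(-1/96787) + 64037/18306) + 93501) = -489250 - 1/((72781/44522020 + 64037/18306) + 93501) = -489250 - 1/(1426194461863/407510049060 + 93501) = -489250 - 1/38104023291620923/407510049060 = -489250 - 1*407510049060/38104023291620923 = -489250 - 407510049060/38104023291620923 = -18642393395833046626810/38104023291620923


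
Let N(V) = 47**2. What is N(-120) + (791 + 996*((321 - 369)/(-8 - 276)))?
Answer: 224952/71 ≈ 3168.3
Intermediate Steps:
N(V) = 2209
N(-120) + (791 + 996*((321 - 369)/(-8 - 276))) = 2209 + (791 + 996*((321 - 369)/(-8 - 276))) = 2209 + (791 + 996*(-48/(-284))) = 2209 + (791 + 996*(-48*(-1/284))) = 2209 + (791 + 996*(12/71)) = 2209 + (791 + 11952/71) = 2209 + 68113/71 = 224952/71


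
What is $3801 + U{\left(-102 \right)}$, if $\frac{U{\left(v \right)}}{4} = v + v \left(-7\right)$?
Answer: $6249$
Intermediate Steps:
$U{\left(v \right)} = - 24 v$ ($U{\left(v \right)} = 4 \left(v + v \left(-7\right)\right) = 4 \left(v - 7 v\right) = 4 \left(- 6 v\right) = - 24 v$)
$3801 + U{\left(-102 \right)} = 3801 - -2448 = 3801 + 2448 = 6249$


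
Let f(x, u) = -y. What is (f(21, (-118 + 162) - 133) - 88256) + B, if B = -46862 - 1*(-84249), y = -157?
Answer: -50712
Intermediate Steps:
f(x, u) = 157 (f(x, u) = -1*(-157) = 157)
B = 37387 (B = -46862 + 84249 = 37387)
(f(21, (-118 + 162) - 133) - 88256) + B = (157 - 88256) + 37387 = -88099 + 37387 = -50712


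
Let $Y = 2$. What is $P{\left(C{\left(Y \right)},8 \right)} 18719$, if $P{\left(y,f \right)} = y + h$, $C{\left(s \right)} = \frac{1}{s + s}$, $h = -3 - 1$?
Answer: $- \frac{280785}{4} \approx -70196.0$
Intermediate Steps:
$h = -4$
$C{\left(s \right)} = \frac{1}{2 s}$
$P{\left(y,f \right)} = -4 + y$ ($P{\left(y,f \right)} = y - 4 = -4 + y$)
$P{\left(C{\left(Y \right)},8 \right)} 18719 = \left(-4 + \frac{1}{2 \cdot 2}\right) 18719 = \left(-4 + \frac{1}{2} \cdot \frac{1}{2}\right) 18719 = \left(-4 + \frac{1}{4}\right) 18719 = \left(- \frac{15}{4}\right) 18719 = - \frac{280785}{4}$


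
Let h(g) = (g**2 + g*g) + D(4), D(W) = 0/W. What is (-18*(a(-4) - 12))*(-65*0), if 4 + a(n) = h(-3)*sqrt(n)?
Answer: 0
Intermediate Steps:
D(W) = 0
h(g) = 2*g**2 (h(g) = (g**2 + g*g) + 0 = (g**2 + g**2) + 0 = 2*g**2 + 0 = 2*g**2)
a(n) = -4 + 18*sqrt(n) (a(n) = -4 + (2*(-3)**2)*sqrt(n) = -4 + (2*9)*sqrt(n) = -4 + 18*sqrt(n))
(-18*(a(-4) - 12))*(-65*0) = (-18*((-4 + 18*sqrt(-4)) - 12))*(-65*0) = -18*((-4 + 18*(2*I)) - 12)*0 = -18*((-4 + 36*I) - 12)*0 = -18*(-16 + 36*I)*0 = (288 - 648*I)*0 = 0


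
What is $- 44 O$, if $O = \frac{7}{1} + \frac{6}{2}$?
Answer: $-440$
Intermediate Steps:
$O = 10$ ($O = 7 \cdot 1 + 6 \cdot \frac{1}{2} = 7 + 3 = 10$)
$- 44 O = \left(-44\right) 10 = -440$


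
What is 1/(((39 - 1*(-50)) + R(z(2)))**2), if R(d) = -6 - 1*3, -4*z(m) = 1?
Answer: 1/6400 ≈ 0.00015625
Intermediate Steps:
z(m) = -1/4 (z(m) = -1/4*1 = -1/4)
R(d) = -9 (R(d) = -6 - 3 = -9)
1/(((39 - 1*(-50)) + R(z(2)))**2) = 1/(((39 - 1*(-50)) - 9)**2) = 1/(((39 + 50) - 9)**2) = 1/((89 - 9)**2) = 1/(80**2) = 1/6400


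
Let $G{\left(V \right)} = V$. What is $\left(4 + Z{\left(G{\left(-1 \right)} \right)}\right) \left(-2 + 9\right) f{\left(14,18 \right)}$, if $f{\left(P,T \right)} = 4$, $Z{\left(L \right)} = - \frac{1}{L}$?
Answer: $140$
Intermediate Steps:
$\left(4 + Z{\left(G{\left(-1 \right)} \right)}\right) \left(-2 + 9\right) f{\left(14,18 \right)} = \left(4 - \frac{1}{-1}\right) \left(-2 + 9\right) 4 = \left(4 - -1\right) 7 \cdot 4 = \left(4 + 1\right) 7 \cdot 4 = 5 \cdot 7 \cdot 4 = 35 \cdot 4 = 140$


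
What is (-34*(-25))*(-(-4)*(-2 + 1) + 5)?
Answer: 850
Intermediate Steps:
(-34*(-25))*(-(-4)*(-2 + 1) + 5) = 850*(-(-4)*(-1) + 5) = 850*(-2*2 + 5) = 850*(-4 + 5) = 850*1 = 850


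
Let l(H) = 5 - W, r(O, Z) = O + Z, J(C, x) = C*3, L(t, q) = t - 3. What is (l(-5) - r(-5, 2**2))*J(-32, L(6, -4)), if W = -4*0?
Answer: -576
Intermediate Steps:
L(t, q) = -3 + t
J(C, x) = 3*C
W = 0
l(H) = 5 (l(H) = 5 - 1*0 = 5 + 0 = 5)
(l(-5) - r(-5, 2**2))*J(-32, L(6, -4)) = (5 - (-5 + 2**2))*(3*(-32)) = (5 - (-5 + 4))*(-96) = (5 - 1*(-1))*(-96) = (5 + 1)*(-96) = 6*(-96) = -576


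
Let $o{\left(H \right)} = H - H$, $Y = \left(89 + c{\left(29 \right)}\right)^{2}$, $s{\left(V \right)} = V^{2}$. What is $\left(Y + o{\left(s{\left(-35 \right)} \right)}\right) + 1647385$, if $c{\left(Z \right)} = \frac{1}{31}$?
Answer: $\frac{1590754585}{961} \approx 1.6553 \cdot 10^{6}$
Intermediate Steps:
$c{\left(Z \right)} = \frac{1}{31}$
$Y = \frac{7617600}{961}$ ($Y = \left(89 + \frac{1}{31}\right)^{2} = \left(\frac{2760}{31}\right)^{2} = \frac{7617600}{961} \approx 7926.7$)
$o{\left(H \right)} = 0$
$\left(Y + o{\left(s{\left(-35 \right)} \right)}\right) + 1647385 = \left(\frac{7617600}{961} + 0\right) + 1647385 = \frac{7617600}{961} + 1647385 = \frac{1590754585}{961}$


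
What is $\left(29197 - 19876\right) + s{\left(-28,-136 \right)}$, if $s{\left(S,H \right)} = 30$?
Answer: $9351$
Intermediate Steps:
$\left(29197 - 19876\right) + s{\left(-28,-136 \right)} = \left(29197 - 19876\right) + 30 = 9321 + 30 = 9351$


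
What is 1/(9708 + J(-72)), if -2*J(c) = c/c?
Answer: 2/19415 ≈ 0.00010301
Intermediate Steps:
J(c) = -½ (J(c) = -c/(2*c) = -½*1 = -½)
1/(9708 + J(-72)) = 1/(9708 - ½) = 1/(19415/2) = 2/19415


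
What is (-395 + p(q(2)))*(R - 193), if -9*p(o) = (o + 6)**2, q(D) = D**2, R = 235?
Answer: -51170/3 ≈ -17057.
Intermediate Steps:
p(o) = -(6 + o)**2/9 (p(o) = -(o + 6)**2/9 = -(6 + o)**2/9)
(-395 + p(q(2)))*(R - 193) = (-395 - (6 + 2**2)**2/9)*(235 - 193) = (-395 - (6 + 4)**2/9)*42 = (-395 - 1/9*10**2)*42 = (-395 - 1/9*100)*42 = (-395 - 100/9)*42 = -3655/9*42 = -51170/3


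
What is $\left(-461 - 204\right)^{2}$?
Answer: $442225$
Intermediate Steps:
$\left(-461 - 204\right)^{2} = \left(-665\right)^{2} = 442225$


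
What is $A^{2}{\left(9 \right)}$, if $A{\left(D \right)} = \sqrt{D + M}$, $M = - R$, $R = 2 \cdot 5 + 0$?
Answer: $-1$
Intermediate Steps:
$R = 10$ ($R = 10 + 0 = 10$)
$M = -10$ ($M = \left(-1\right) 10 = -10$)
$A{\left(D \right)} = \sqrt{-10 + D}$ ($A{\left(D \right)} = \sqrt{D - 10} = \sqrt{-10 + D}$)
$A^{2}{\left(9 \right)} = \left(\sqrt{-10 + 9}\right)^{2} = \left(\sqrt{-1}\right)^{2} = i^{2} = -1$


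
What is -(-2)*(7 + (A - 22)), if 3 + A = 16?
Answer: -4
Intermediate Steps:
A = 13 (A = -3 + 16 = 13)
-(-2)*(7 + (A - 22)) = -(-2)*(7 + (13 - 22)) = -(-2)*(7 - 9) = -(-2)*(-2) = -1*4 = -4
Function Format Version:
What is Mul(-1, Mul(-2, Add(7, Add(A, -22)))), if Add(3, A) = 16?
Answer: -4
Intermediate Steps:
A = 13 (A = Add(-3, 16) = 13)
Mul(-1, Mul(-2, Add(7, Add(A, -22)))) = Mul(-1, Mul(-2, Add(7, Add(13, -22)))) = Mul(-1, Mul(-2, Add(7, -9))) = Mul(-1, Mul(-2, -2)) = Mul(-1, 4) = -4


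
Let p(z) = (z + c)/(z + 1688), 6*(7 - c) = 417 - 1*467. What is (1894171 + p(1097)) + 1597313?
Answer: 29171352157/8355 ≈ 3.4915e+6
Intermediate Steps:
c = 46/3 (c = 7 - (417 - 1*467)/6 = 7 - (417 - 467)/6 = 7 - 1/6*(-50) = 7 + 25/3 = 46/3 ≈ 15.333)
p(z) = (46/3 + z)/(1688 + z) (p(z) = (z + 46/3)/(z + 1688) = (46/3 + z)/(1688 + z))
(1894171 + p(1097)) + 1597313 = (1894171 + (46/3 + 1097)/(1688 + 1097)) + 1597313 = (1894171 + (3337/3)/2785) + 1597313 = (1894171 + (1/2785)*(3337/3)) + 1597313 = (1894171 + 3337/8355) + 1597313 = 15825802042/8355 + 1597313 = 29171352157/8355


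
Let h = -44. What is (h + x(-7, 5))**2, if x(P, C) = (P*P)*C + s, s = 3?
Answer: 41616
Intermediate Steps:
x(P, C) = 3 + C*P**2 (x(P, C) = (P*P)*C + 3 = P**2*C + 3 = C*P**2 + 3 = 3 + C*P**2)
(h + x(-7, 5))**2 = (-44 + (3 + 5*(-7)**2))**2 = (-44 + (3 + 5*49))**2 = (-44 + (3 + 245))**2 = (-44 + 248)**2 = 204**2 = 41616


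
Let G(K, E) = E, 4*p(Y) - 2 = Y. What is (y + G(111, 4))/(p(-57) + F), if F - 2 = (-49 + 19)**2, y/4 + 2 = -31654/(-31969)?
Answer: -720/16226551 ≈ -4.4372e-5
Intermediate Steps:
p(Y) = 1/2 + Y/4
y = -18448/4567 (y = -8 + 4*(-31654/(-31969)) = -8 + 4*(-31654*(-1/31969)) = -8 + 4*(4522/4567) = -8 + 18088/4567 = -18448/4567 ≈ -4.0394)
F = 902 (F = 2 + (-49 + 19)**2 = 2 + (-30)**2 = 2 + 900 = 902)
(y + G(111, 4))/(p(-57) + F) = (-18448/4567 + 4)/((1/2 + (1/4)*(-57)) + 902) = -180/(4567*((1/2 - 57/4) + 902)) = -180/(4567*(-55/4 + 902)) = -180/(4567*3553/4) = -180/4567*4/3553 = -720/16226551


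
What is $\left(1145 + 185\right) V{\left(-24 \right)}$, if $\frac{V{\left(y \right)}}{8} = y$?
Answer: $-255360$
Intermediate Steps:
$V{\left(y \right)} = 8 y$
$\left(1145 + 185\right) V{\left(-24 \right)} = \left(1145 + 185\right) 8 \left(-24\right) = 1330 \left(-192\right) = -255360$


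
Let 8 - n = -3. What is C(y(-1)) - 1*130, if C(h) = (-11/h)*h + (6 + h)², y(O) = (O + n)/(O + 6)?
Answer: -77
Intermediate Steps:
n = 11 (n = 8 - 1*(-3) = 8 + 3 = 11)
y(O) = (11 + O)/(6 + O) (y(O) = (O + 11)/(O + 6) = (11 + O)/(6 + O))
C(h) = -11 + (6 + h)²
C(y(-1)) - 1*130 = (-11 + (6 + (11 - 1)/(6 - 1))²) - 1*130 = (-11 + (6 + 10/5)²) - 130 = (-11 + (6 + (⅕)*10)²) - 130 = (-11 + (6 + 2)²) - 130 = (-11 + 8²) - 130 = (-11 + 64) - 130 = 53 - 130 = -77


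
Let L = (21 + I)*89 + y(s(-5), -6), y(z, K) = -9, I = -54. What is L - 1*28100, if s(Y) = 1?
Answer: -31046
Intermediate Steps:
L = -2946 (L = (21 - 54)*89 - 9 = -33*89 - 9 = -2937 - 9 = -2946)
L - 1*28100 = -2946 - 1*28100 = -2946 - 28100 = -31046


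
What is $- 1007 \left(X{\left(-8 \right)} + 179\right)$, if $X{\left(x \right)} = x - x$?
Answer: $-180253$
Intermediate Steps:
$X{\left(x \right)} = 0$
$- 1007 \left(X{\left(-8 \right)} + 179\right) = - 1007 \left(0 + 179\right) = \left(-1007\right) 179 = -180253$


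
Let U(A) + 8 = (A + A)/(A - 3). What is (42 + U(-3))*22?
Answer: 770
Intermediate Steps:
U(A) = -8 + 2*A/(-3 + A) (U(A) = -8 + (A + A)/(A - 3) = -8 + (2*A)/(-3 + A) = -8 + 2*A/(-3 + A))
(42 + U(-3))*22 = (42 + 6*(4 - 1*(-3))/(-3 - 3))*22 = (42 + 6*(4 + 3)/(-6))*22 = (42 + 6*(-⅙)*7)*22 = (42 - 7)*22 = 35*22 = 770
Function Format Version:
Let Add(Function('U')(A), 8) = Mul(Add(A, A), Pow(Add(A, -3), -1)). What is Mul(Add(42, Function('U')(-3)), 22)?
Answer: 770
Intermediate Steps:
Function('U')(A) = Add(-8, Mul(2, A, Pow(Add(-3, A), -1))) (Function('U')(A) = Add(-8, Mul(Add(A, A), Pow(Add(A, -3), -1))) = Add(-8, Mul(Mul(2, A), Pow(Add(-3, A), -1))) = Add(-8, Mul(2, A, Pow(Add(-3, A), -1))))
Mul(Add(42, Function('U')(-3)), 22) = Mul(Add(42, Mul(6, Pow(Add(-3, -3), -1), Add(4, Mul(-1, -3)))), 22) = Mul(Add(42, Mul(6, Pow(-6, -1), Add(4, 3))), 22) = Mul(Add(42, Mul(6, Rational(-1, 6), 7)), 22) = Mul(Add(42, -7), 22) = Mul(35, 22) = 770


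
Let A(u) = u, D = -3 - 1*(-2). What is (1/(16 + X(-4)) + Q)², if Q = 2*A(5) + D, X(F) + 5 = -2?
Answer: 6724/81 ≈ 83.012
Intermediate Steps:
D = -1 (D = -3 + 2 = -1)
X(F) = -7 (X(F) = -5 - 2 = -7)
Q = 9 (Q = 2*5 - 1 = 10 - 1 = 9)
(1/(16 + X(-4)) + Q)² = (1/(16 - 7) + 9)² = (1/9 + 9)² = (⅑ + 9)² = (82/9)² = 6724/81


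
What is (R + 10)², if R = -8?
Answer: 4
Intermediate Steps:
(R + 10)² = (-8 + 10)² = 2² = 4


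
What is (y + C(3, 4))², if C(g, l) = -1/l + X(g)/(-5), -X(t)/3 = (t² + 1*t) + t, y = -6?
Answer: 121/16 ≈ 7.5625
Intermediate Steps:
X(t) = -6*t - 3*t² (X(t) = -3*((t² + 1*t) + t) = -3*((t² + t) + t) = -3*((t + t²) + t) = -3*(t² + 2*t) = -6*t - 3*t²)
C(g, l) = -1/l + 3*g*(2 + g)/5 (C(g, l) = -1/l - 3*g*(2 + g)/(-5) = -1/l - 3*g*(2 + g)*(-⅕) = -1/l + 3*g*(2 + g)/5)
(y + C(3, 4))² = (-6 + (⅕)*(-5 + 3*3*4*(2 + 3))/4)² = (-6 + (⅕)*(¼)*(-5 + 3*3*4*5))² = (-6 + (⅕)*(¼)*(-5 + 180))² = (-6 + (⅕)*(¼)*175)² = (-6 + 35/4)² = (11/4)² = 121/16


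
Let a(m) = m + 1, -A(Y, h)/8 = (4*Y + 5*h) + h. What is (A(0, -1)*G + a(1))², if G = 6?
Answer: 84100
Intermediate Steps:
A(Y, h) = -48*h - 32*Y (A(Y, h) = -8*((4*Y + 5*h) + h) = -8*(4*Y + 6*h) = -48*h - 32*Y)
a(m) = 1 + m
(A(0, -1)*G + a(1))² = ((-48*(-1) - 32*0)*6 + (1 + 1))² = ((48 + 0)*6 + 2)² = (48*6 + 2)² = (288 + 2)² = 290² = 84100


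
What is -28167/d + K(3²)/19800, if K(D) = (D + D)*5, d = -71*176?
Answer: 12829/5680 ≈ 2.2586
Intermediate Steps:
d = -12496
K(D) = 10*D (K(D) = (2*D)*5 = 10*D)
-28167/d + K(3²)/19800 = -28167/(-12496) + (10*3²)/19800 = -28167*(-1/12496) + (10*9)*(1/19800) = 28167/12496 + 90*(1/19800) = 28167/12496 + 1/220 = 12829/5680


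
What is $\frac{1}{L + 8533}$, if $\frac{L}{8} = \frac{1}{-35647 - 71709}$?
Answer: $\frac{26839}{229017185} \approx 0.00011719$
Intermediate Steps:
$L = - \frac{2}{26839}$ ($L = \frac{8}{-35647 - 71709} = \frac{8}{-107356} = 8 \left(- \frac{1}{107356}\right) = - \frac{2}{26839} \approx -7.4518 \cdot 10^{-5}$)
$\frac{1}{L + 8533} = \frac{1}{- \frac{2}{26839} + 8533} = \frac{1}{\frac{229017185}{26839}} = \frac{26839}{229017185}$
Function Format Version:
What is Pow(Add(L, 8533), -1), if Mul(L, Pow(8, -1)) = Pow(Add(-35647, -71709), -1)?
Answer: Rational(26839, 229017185) ≈ 0.00011719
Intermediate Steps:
L = Rational(-2, 26839) (L = Mul(8, Pow(Add(-35647, -71709), -1)) = Mul(8, Pow(-107356, -1)) = Mul(8, Rational(-1, 107356)) = Rational(-2, 26839) ≈ -7.4518e-5)
Pow(Add(L, 8533), -1) = Pow(Add(Rational(-2, 26839), 8533), -1) = Pow(Rational(229017185, 26839), -1) = Rational(26839, 229017185)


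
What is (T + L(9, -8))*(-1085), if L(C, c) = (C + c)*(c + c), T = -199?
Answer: 233275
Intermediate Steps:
L(C, c) = 2*c*(C + c) (L(C, c) = (C + c)*(2*c) = 2*c*(C + c))
(T + L(9, -8))*(-1085) = (-199 + 2*(-8)*(9 - 8))*(-1085) = (-199 + 2*(-8)*1)*(-1085) = (-199 - 16)*(-1085) = -215*(-1085) = 233275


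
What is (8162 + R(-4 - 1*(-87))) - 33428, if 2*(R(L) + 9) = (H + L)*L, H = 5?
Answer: -21623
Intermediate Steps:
R(L) = -9 + L*(5 + L)/2 (R(L) = -9 + ((5 + L)*L)/2 = -9 + (L*(5 + L))/2 = -9 + L*(5 + L)/2)
(8162 + R(-4 - 1*(-87))) - 33428 = (8162 + (-9 + (-4 - 1*(-87))²/2 + 5*(-4 - 1*(-87))/2)) - 33428 = (8162 + (-9 + (-4 + 87)²/2 + 5*(-4 + 87)/2)) - 33428 = (8162 + (-9 + (½)*83² + (5/2)*83)) - 33428 = (8162 + (-9 + (½)*6889 + 415/2)) - 33428 = (8162 + (-9 + 6889/2 + 415/2)) - 33428 = (8162 + 3643) - 33428 = 11805 - 33428 = -21623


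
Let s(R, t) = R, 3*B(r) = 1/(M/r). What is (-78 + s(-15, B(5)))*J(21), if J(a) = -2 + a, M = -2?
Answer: -1767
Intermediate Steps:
B(r) = -r/6 (B(r) = 1/(3*((-2/r))) = (-r/2)/3 = -r/6)
(-78 + s(-15, B(5)))*J(21) = (-78 - 15)*(-2 + 21) = -93*19 = -1767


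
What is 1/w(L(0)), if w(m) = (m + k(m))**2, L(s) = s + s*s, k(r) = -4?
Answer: 1/16 ≈ 0.062500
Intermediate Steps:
L(s) = s + s**2
w(m) = (-4 + m)**2 (w(m) = (m - 4)**2 = (-4 + m)**2)
1/w(L(0)) = 1/((-4 + 0*(1 + 0))**2) = 1/((-4 + 0*1)**2) = 1/((-4 + 0)**2) = 1/((-4)**2) = 1/16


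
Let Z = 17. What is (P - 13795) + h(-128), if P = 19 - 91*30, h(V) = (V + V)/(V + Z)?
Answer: -1831910/111 ≈ -16504.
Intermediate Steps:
h(V) = 2*V/(17 + V) (h(V) = (V + V)/(V + 17) = (2*V)/(17 + V) = 2*V/(17 + V))
P = -2711 (P = 19 - 2730 = -2711)
(P - 13795) + h(-128) = (-2711 - 13795) + 2*(-128)/(17 - 128) = -16506 + 2*(-128)/(-111) = -16506 + 2*(-128)*(-1/111) = -16506 + 256/111 = -1831910/111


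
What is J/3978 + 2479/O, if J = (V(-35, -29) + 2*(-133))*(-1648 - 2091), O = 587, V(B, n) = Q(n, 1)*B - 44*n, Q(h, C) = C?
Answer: -54616967/59874 ≈ -912.20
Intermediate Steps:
V(B, n) = B - 44*n (V(B, n) = 1*B - 44*n = B - 44*n)
J = -3645525 (J = ((-35 - 44*(-29)) + 2*(-133))*(-1648 - 2091) = ((-35 + 1276) - 266)*(-3739) = (1241 - 266)*(-3739) = 975*(-3739) = -3645525)
J/3978 + 2479/O = -3645525/3978 + 2479/587 = -3645525*1/3978 + 2479*(1/587) = -93475/102 + 2479/587 = -54616967/59874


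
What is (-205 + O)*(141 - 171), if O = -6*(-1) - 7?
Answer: 6180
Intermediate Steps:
O = -1 (O = 6 - 7 = -1)
(-205 + O)*(141 - 171) = (-205 - 1)*(141 - 171) = -206*(-30) = 6180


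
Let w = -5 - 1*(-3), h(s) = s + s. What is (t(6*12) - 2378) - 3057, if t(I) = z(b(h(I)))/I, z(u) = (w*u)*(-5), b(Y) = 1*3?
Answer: -65215/12 ≈ -5434.6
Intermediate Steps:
h(s) = 2*s
b(Y) = 3
w = -2 (w = -5 + 3 = -2)
z(u) = 10*u (z(u) = -2*u*(-5) = 10*u)
t(I) = 30/I (t(I) = (10*3)/I = 30/I)
(t(6*12) - 2378) - 3057 = (30/((6*12)) - 2378) - 3057 = (30/72 - 2378) - 3057 = (30*(1/72) - 2378) - 3057 = (5/12 - 2378) - 3057 = -28531/12 - 3057 = -65215/12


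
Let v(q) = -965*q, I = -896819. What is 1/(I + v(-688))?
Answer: -1/232899 ≈ -4.2937e-6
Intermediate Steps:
1/(I + v(-688)) = 1/(-896819 - 965*(-688)) = 1/(-896819 + 663920) = 1/(-232899) = -1/232899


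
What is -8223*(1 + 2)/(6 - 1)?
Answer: -24669/5 ≈ -4933.8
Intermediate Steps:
-8223*(1 + 2)/(6 - 1) = -24669/5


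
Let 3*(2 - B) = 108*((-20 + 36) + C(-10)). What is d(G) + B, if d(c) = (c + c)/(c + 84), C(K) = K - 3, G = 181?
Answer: -27728/265 ≈ -104.63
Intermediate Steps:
C(K) = -3 + K
B = -106 (B = 2 - 36*((-20 + 36) + (-3 - 10)) = 2 - 36*(16 - 13) = 2 - 36*3 = 2 - ⅓*324 = 2 - 108 = -106)
d(c) = 2*c/(84 + c) (d(c) = (2*c)/(84 + c) = 2*c/(84 + c))
d(G) + B = 2*181/(84 + 181) - 106 = 2*181/265 - 106 = 2*181*(1/265) - 106 = 362/265 - 106 = -27728/265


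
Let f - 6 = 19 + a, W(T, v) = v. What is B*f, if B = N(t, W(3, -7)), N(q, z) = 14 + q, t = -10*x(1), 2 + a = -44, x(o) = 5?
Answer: 756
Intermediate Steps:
a = -46 (a = -2 - 44 = -46)
t = -50 (t = -10*5 = -50)
f = -21 (f = 6 + (19 - 46) = 6 - 27 = -21)
B = -36 (B = 14 - 50 = -36)
B*f = -36*(-21) = 756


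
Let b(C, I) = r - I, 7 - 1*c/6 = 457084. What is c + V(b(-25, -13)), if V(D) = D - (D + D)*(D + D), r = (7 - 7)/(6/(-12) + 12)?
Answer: -2743125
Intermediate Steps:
c = -2742462 (c = 42 - 6*457084 = 42 - 2742504 = -2742462)
r = 0 (r = 0/(6*(-1/12) + 12) = 0/(-½ + 12) = 0/(23/2) = 0*(2/23) = 0)
b(C, I) = -I (b(C, I) = 0 - I = -I)
V(D) = D - 4*D² (V(D) = D - 2*D*2*D = D - 4*D²)
c + V(b(-25, -13)) = -2742462 + (-1*(-13))*(1 - (-4)*(-13)) = -2742462 + 13*(1 - 4*13) = -2742462 + 13*(1 - 52) = -2742462 + 13*(-51) = -2742462 - 663 = -2743125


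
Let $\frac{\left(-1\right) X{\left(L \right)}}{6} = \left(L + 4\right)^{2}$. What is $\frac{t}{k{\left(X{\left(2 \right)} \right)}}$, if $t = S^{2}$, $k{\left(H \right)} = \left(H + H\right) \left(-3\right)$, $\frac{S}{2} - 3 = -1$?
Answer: $\frac{1}{81} \approx 0.012346$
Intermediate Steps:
$X{\left(L \right)} = - 6 \left(4 + L\right)^{2}$ ($X{\left(L \right)} = - 6 \left(L + 4\right)^{2} = - 6 \left(4 + L\right)^{2}$)
$S = 4$ ($S = 6 + 2 \left(-1\right) = 6 - 2 = 4$)
$k{\left(H \right)} = - 6 H$ ($k{\left(H \right)} = 2 H \left(-3\right) = - 6 H$)
$t = 16$ ($t = 4^{2} = 16$)
$\frac{t}{k{\left(X{\left(2 \right)} \right)}} = \frac{16}{\left(-6\right) \left(- 6 \left(4 + 2\right)^{2}\right)} = \frac{16}{\left(-6\right) \left(- 6 \cdot 6^{2}\right)} = \frac{16}{\left(-6\right) \left(\left(-6\right) 36\right)} = \frac{16}{\left(-6\right) \left(-216\right)} = \frac{16}{1296} = 16 \cdot \frac{1}{1296} = \frac{1}{81}$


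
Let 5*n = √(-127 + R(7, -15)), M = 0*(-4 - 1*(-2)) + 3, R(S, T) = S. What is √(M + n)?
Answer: √(75 + 10*I*√30)/5 ≈ 1.8323 + 0.59784*I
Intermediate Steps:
M = 3 (M = 0*(-4 + 2) + 3 = 0*(-2) + 3 = 0 + 3 = 3)
n = 2*I*√30/5 (n = √(-127 + 7)/5 = √(-120)/5 = (2*I*√30)/5 = 2*I*√30/5 ≈ 2.1909*I)
√(M + n) = √(3 + 2*I*√30/5)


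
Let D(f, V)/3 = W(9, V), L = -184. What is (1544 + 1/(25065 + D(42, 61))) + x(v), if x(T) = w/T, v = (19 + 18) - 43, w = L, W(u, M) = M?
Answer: 13252395/8416 ≈ 1574.7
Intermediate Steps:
D(f, V) = 3*V
w = -184
v = -6 (v = 37 - 43 = -6)
x(T) = -184/T
(1544 + 1/(25065 + D(42, 61))) + x(v) = (1544 + 1/(25065 + 3*61)) - 184/(-6) = (1544 + 1/(25065 + 183)) - 184*(-1/6) = (1544 + 1/25248) + 92/3 = 38982913/25248 + 92/3 = 13252395/8416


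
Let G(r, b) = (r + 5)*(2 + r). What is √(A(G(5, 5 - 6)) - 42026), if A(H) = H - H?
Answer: I*√42026 ≈ 205.0*I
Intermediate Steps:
G(r, b) = (2 + r)*(5 + r) (G(r, b) = (5 + r)*(2 + r) = (2 + r)*(5 + r))
A(H) = 0
√(A(G(5, 5 - 6)) - 42026) = √(0 - 42026) = √(-42026) = I*√42026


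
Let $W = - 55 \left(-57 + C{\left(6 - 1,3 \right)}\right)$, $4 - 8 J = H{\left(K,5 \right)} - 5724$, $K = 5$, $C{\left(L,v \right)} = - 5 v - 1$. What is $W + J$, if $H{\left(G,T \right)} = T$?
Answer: $\frac{37843}{8} \approx 4730.4$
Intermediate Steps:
$C{\left(L,v \right)} = -1 - 5 v$
$J = \frac{5723}{8}$ ($J = \frac{1}{2} - \frac{5 - 5724}{8} = \frac{1}{2} - - \frac{5719}{8} = \frac{1}{2} + \frac{5719}{8} = \frac{5723}{8} \approx 715.38$)
$W = 4015$ ($W = - 55 \left(-57 - 16\right) = \left(-55\right) \left(-73\right) = 4015$)
$W + J = 4015 + \frac{5723}{8} = \frac{37843}{8}$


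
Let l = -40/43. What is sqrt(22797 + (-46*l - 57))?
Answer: 2*sqrt(10531345)/43 ≈ 150.94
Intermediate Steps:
l = -40/43 (l = -40*1/43 = -40/43 ≈ -0.93023)
sqrt(22797 + (-46*l - 57)) = sqrt(22797 + (-46*(-40/43) - 57)) = sqrt(22797 + (1840/43 - 57)) = sqrt(22797 - 611/43) = sqrt(979660/43) = 2*sqrt(10531345)/43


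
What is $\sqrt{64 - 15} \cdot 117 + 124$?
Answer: $943$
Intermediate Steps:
$\sqrt{64 - 15} \cdot 117 + 124 = \sqrt{49} \cdot 117 + 124 = 7 \cdot 117 + 124 = 819 + 124 = 943$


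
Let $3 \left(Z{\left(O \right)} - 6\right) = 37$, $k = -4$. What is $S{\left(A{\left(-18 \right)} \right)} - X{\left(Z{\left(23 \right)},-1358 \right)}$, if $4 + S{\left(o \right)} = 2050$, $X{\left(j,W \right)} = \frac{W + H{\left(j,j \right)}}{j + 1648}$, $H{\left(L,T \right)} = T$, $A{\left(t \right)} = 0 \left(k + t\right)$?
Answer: $\frac{10231973}{4999} \approx 2046.8$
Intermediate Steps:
$Z{\left(O \right)} = \frac{55}{3}$ ($Z{\left(O \right)} = 6 + \frac{1}{3} \cdot 37 = 6 + \frac{37}{3} = \frac{55}{3}$)
$A{\left(t \right)} = 0$ ($A{\left(t \right)} = 0 \left(-4 + t\right) = 0$)
$X{\left(j,W \right)} = \frac{W + j}{1648 + j}$ ($X{\left(j,W \right)} = \frac{W + j}{j + 1648} = \frac{W + j}{1648 + j}$)
$S{\left(o \right)} = 2046$ ($S{\left(o \right)} = -4 + 2050 = 2046$)
$S{\left(A{\left(-18 \right)} \right)} - X{\left(Z{\left(23 \right)},-1358 \right)} = 2046 - \frac{-1358 + \frac{55}{3}}{1648 + \frac{55}{3}} = 2046 - \frac{1}{\frac{4999}{3}} \left(- \frac{4019}{3}\right) = 2046 - \frac{3}{4999} \left(- \frac{4019}{3}\right) = 2046 - - \frac{4019}{4999} = 2046 + \frac{4019}{4999} = \frac{10231973}{4999}$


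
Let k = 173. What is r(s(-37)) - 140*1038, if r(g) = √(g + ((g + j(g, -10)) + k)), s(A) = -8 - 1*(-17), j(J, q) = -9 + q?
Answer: -145320 + 2*√43 ≈ -1.4531e+5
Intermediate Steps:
s(A) = 9 (s(A) = -8 + 17 = 9)
r(g) = √(154 + 2*g) (r(g) = √(g + ((g + (-9 - 10)) + 173)) = √(g + ((g - 19) + 173)) = √(g + ((-19 + g) + 173)) = √(g + (154 + g)) = √(154 + 2*g))
r(s(-37)) - 140*1038 = √(154 + 2*9) - 140*1038 = √(154 + 18) - 1*145320 = √172 - 145320 = 2*√43 - 145320 = -145320 + 2*√43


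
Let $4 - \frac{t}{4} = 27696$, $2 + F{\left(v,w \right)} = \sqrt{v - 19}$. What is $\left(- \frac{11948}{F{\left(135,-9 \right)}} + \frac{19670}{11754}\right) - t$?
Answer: $\frac{9096352595}{82278} - \frac{2987 \sqrt{29}}{14} \approx 1.0941 \cdot 10^{5}$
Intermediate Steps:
$F{\left(v,w \right)} = -2 + \sqrt{-19 + v}$ ($F{\left(v,w \right)} = -2 + \sqrt{v - 19} = -2 + \sqrt{-19 + v}$)
$t = -110768$ ($t = 16 - 110784 = -110768$)
$\left(- \frac{11948}{F{\left(135,-9 \right)}} + \frac{19670}{11754}\right) - t = \left(- \frac{11948}{-2 + \sqrt{-19 + 135}} + \frac{19670}{11754}\right) - -110768 = \left(- \frac{11948}{-2 + \sqrt{116}} + 19670 \cdot \frac{1}{11754}\right) + 110768 = \left(- \frac{11948}{-2 + 2 \sqrt{29}} + \frac{9835}{5877}\right) + 110768 = \left(\frac{9835}{5877} - \frac{11948}{-2 + 2 \sqrt{29}}\right) + 110768 = \frac{650993371}{5877} - \frac{11948}{-2 + 2 \sqrt{29}}$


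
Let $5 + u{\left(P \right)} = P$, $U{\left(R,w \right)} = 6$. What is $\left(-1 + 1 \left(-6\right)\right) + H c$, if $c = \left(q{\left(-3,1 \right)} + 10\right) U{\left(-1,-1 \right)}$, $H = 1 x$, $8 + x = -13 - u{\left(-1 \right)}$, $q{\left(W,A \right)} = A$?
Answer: $-997$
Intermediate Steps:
$u{\left(P \right)} = -5 + P$
$x = -15$ ($x = -8 - 7 = -15$)
$H = -15$ ($H = 1 \left(-15\right) = -15$)
$c = 66$ ($c = \left(1 + 10\right) 6 = 11 \cdot 6 = 66$)
$\left(-1 + 1 \left(-6\right)\right) + H c = \left(-1 + 1 \left(-6\right)\right) - 990 = \left(-1 - 6\right) - 990 = -7 - 990 = -997$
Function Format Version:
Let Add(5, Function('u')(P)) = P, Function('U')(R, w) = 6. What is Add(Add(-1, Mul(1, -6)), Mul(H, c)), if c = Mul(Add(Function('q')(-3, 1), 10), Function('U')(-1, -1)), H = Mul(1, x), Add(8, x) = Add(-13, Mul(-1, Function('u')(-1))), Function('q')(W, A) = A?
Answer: -997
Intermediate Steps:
Function('u')(P) = Add(-5, P)
x = -15 (x = Add(-8, Add(-13, Mul(-1, Add(-5, -1)))) = Add(-8, Add(-13, Mul(-1, -6))) = Add(-8, Add(-13, 6)) = Add(-8, -7) = -15)
H = -15 (H = Mul(1, -15) = -15)
c = 66 (c = Mul(Add(1, 10), 6) = Mul(11, 6) = 66)
Add(Add(-1, Mul(1, -6)), Mul(H, c)) = Add(Add(-1, Mul(1, -6)), Mul(-15, 66)) = Add(Add(-1, -6), -990) = Add(-7, -990) = -997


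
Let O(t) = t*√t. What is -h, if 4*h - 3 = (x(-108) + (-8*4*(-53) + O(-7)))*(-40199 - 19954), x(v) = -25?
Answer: 25128915 - 421071*I*√7/4 ≈ 2.5129e+7 - 2.7851e+5*I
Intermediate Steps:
O(t) = t^(3/2)
h = -25128915 + 421071*I*√7/4 (h = ¾ + ((-25 + (-8*4*(-53) + (-7)^(3/2)))*(-40199 - 19954))/4 = ¾ + ((-25 + (-32*(-53) - 7*I*√7))*(-60153))/4 = ¾ + ((-25 + (1696 - 7*I*√7))*(-60153))/4 = ¾ + ((1671 - 7*I*√7)*(-60153))/4 = ¾ + (-100515663 + 421071*I*√7)/4 = ¾ + (-100515663/4 + 421071*I*√7/4) = -25128915 + 421071*I*√7/4 ≈ -2.5129e+7 + 2.7851e+5*I)
-h = -(-25128915 + 421071*I*√7/4) = 25128915 - 421071*I*√7/4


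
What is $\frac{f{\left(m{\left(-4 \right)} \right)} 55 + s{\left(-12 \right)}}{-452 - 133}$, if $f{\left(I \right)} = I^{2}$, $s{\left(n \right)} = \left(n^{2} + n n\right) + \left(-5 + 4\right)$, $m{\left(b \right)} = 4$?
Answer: $- \frac{389}{195} \approx -1.9949$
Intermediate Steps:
$s{\left(n \right)} = -1 + 2 n^{2}$ ($s{\left(n \right)} = \left(n^{2} + n^{2}\right) - 1 = 2 n^{2} - 1 = -1 + 2 n^{2}$)
$\frac{f{\left(m{\left(-4 \right)} \right)} 55 + s{\left(-12 \right)}}{-452 - 133} = \frac{4^{2} \cdot 55 - \left(1 - 2 \left(-12\right)^{2}\right)}{-452 - 133} = \frac{16 \cdot 55 + \left(-1 + 2 \cdot 144\right)}{-585} = \left(880 + \left(-1 + 288\right)\right) \left(- \frac{1}{585}\right) = \left(880 + 287\right) \left(- \frac{1}{585}\right) = 1167 \left(- \frac{1}{585}\right) = - \frac{389}{195}$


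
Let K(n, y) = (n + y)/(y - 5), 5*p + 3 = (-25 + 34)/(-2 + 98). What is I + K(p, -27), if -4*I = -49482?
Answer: 63341373/5120 ≈ 12371.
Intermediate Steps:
I = 24741/2 (I = -1/4*(-49482) = 24741/2 ≈ 12371.)
p = -93/160 (p = -3/5 + ((-25 + 34)/(-2 + 98))/5 = -3/5 + (9/96)/5 = -3/5 + (9*(1/96))/5 = -3/5 + (1/5)*(3/32) = -3/5 + 3/160 = -93/160 ≈ -0.58125)
K(n, y) = (n + y)/(-5 + y)
I + K(p, -27) = 24741/2 + (-93/160 - 27)/(-5 - 27) = 24741/2 - 4413/160/(-32) = 24741/2 - 1/32*(-4413/160) = 24741/2 + 4413/5120 = 63341373/5120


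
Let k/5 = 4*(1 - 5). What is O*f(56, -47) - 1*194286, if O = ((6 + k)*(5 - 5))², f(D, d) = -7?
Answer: -194286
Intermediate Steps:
k = -80 (k = 5*(4*(1 - 5)) = 5*(4*(-4)) = 5*(-16) = -80)
O = 0 (O = ((6 - 80)*(5 - 5))² = (-74*0)² = 0² = 0)
O*f(56, -47) - 1*194286 = 0*(-7) - 1*194286 = 0 - 194286 = -194286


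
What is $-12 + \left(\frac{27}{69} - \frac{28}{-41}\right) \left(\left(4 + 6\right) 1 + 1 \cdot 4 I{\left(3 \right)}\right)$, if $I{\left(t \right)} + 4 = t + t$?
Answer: $\frac{6918}{943} \approx 7.3362$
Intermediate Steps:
$I{\left(t \right)} = -4 + 2 t$ ($I{\left(t \right)} = -4 + \left(t + t\right) = -4 + 2 t$)
$-12 + \left(\frac{27}{69} - \frac{28}{-41}\right) \left(\left(4 + 6\right) 1 + 1 \cdot 4 I{\left(3 \right)}\right) = -12 + \left(\frac{27}{69} - \frac{28}{-41}\right) \left(\left(4 + 6\right) 1 + 1 \cdot 4 \left(-4 + 2 \cdot 3\right)\right) = -12 + \left(27 \cdot \frac{1}{69} - - \frac{28}{41}\right) \left(10 \cdot 1 + 4 \left(-4 + 6\right)\right) = -12 + \left(\frac{9}{23} + \frac{28}{41}\right) \left(10 + 4 \cdot 2\right) = -12 + \frac{1013 \left(10 + 8\right)}{943} = -12 + \frac{1013}{943} \cdot 18 = -12 + \frac{18234}{943} = \frac{6918}{943}$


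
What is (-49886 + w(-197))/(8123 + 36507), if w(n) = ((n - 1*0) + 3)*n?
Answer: -5834/22315 ≈ -0.26144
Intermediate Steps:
w(n) = n*(3 + n) (w(n) = ((n + 0) + 3)*n = (n + 3)*n = (3 + n)*n = n*(3 + n))
(-49886 + w(-197))/(8123 + 36507) = (-49886 - 197*(3 - 197))/(8123 + 36507) = (-49886 - 197*(-194))/44630 = (-49886 + 38218)*(1/44630) = -11668*1/44630 = -5834/22315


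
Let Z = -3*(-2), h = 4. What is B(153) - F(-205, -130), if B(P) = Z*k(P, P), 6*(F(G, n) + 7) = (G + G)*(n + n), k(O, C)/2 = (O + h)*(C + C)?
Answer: 1676233/3 ≈ 5.5874e+5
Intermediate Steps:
k(O, C) = 4*C*(4 + O) (k(O, C) = 2*((O + 4)*(C + C)) = 2*((4 + O)*(2*C)) = 2*(2*C*(4 + O)) = 4*C*(4 + O))
Z = 6
F(G, n) = -7 + 2*G*n/3 (F(G, n) = -7 + ((G + G)*(n + n))/6 = -7 + ((2*G)*(2*n))/6 = -7 + (4*G*n)/6 = -7 + 2*G*n/3)
B(P) = 24*P*(4 + P) (B(P) = 6*(4*P*(4 + P)) = 24*P*(4 + P))
B(153) - F(-205, -130) = 24*153*(4 + 153) - (-7 + (2/3)*(-205)*(-130)) = 24*153*157 - (-7 + 53300/3) = 576504 - 1*53279/3 = 576504 - 53279/3 = 1676233/3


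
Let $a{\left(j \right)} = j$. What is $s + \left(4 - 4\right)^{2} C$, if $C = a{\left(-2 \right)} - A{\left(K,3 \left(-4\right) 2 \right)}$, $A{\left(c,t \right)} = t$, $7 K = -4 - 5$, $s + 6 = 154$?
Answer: $148$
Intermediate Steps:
$s = 148$ ($s = -6 + 154 = 148$)
$K = - \frac{9}{7}$ ($K = \frac{-4 - 5}{7} = \frac{1}{7} \left(-9\right) = - \frac{9}{7} \approx -1.2857$)
$C = 22$ ($C = -2 - 3 \left(-4\right) 2 = -2 - \left(-12\right) 2 = -2 - -24 = -2 + 24 = 22$)
$s + \left(4 - 4\right)^{2} C = 148 + \left(4 - 4\right)^{2} \cdot 22 = 148 + 0^{2} \cdot 22 = 148 + 0 \cdot 22 = 148 + 0 = 148$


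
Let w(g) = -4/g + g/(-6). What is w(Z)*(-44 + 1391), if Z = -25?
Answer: 291401/50 ≈ 5828.0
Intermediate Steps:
w(g) = -4/g - g/6 (w(g) = -4/g + g*(-1/6) = -4/g - g/6)
w(Z)*(-44 + 1391) = (-4/(-25) - 1/6*(-25))*(-44 + 1391) = (-4*(-1/25) + 25/6)*1347 = (4/25 + 25/6)*1347 = (649/150)*1347 = 291401/50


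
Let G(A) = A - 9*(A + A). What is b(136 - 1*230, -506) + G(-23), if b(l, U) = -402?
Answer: -11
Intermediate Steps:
G(A) = -17*A (G(A) = A - 9*2*A = A - 18*A = -17*A)
b(136 - 1*230, -506) + G(-23) = -402 - 17*(-23) = -402 + 391 = -11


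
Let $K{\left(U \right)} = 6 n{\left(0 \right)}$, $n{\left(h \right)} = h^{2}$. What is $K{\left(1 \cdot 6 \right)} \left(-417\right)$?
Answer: $0$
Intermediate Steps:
$K{\left(U \right)} = 0$ ($K{\left(U \right)} = 6 \cdot 0^{2} = 6 \cdot 0 = 0$)
$K{\left(1 \cdot 6 \right)} \left(-417\right) = 0 \left(-417\right) = 0$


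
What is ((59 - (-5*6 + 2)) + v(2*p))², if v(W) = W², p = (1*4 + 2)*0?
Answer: 7569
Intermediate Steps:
p = 0 (p = (4 + 2)*0 = 6*0 = 0)
((59 - (-5*6 + 2)) + v(2*p))² = ((59 - (-5*6 + 2)) + (2*0)²)² = ((59 - (-30 + 2)) + 0²)² = ((59 - 1*(-28)) + 0)² = ((59 + 28) + 0)² = (87 + 0)² = 87² = 7569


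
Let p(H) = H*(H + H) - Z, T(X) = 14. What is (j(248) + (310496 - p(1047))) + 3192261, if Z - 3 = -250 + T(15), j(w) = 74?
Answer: 1310180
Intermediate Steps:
Z = -233 (Z = 3 + (-250 + 14) = 3 - 236 = -233)
p(H) = 233 + 2*H² (p(H) = H*(H + H) - 1*(-233) = H*(2*H) + 233 = 2*H² + 233 = 233 + 2*H²)
(j(248) + (310496 - p(1047))) + 3192261 = (74 + (310496 - (233 + 2*1047²))) + 3192261 = (74 + (310496 - (233 + 2*1096209))) + 3192261 = (74 + (310496 - (233 + 2192418))) + 3192261 = (74 + (310496 - 1*2192651)) + 3192261 = (74 + (310496 - 2192651)) + 3192261 = (74 - 1882155) + 3192261 = -1882081 + 3192261 = 1310180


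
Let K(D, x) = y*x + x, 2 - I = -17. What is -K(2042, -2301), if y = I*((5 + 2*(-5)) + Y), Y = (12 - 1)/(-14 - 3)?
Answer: -4157907/17 ≈ -2.4458e+5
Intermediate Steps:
I = 19 (I = 2 - 1*(-17) = 2 + 17 = 19)
Y = -11/17 (Y = 11/(-17) = 11*(-1/17) = -11/17 ≈ -0.64706)
y = -1824/17 (y = 19*((5 + 2*(-5)) - 11/17) = 19*((5 - 10) - 11/17) = 19*(-5 - 11/17) = 19*(-96/17) = -1824/17 ≈ -107.29)
K(D, x) = -1807*x/17 (K(D, x) = -1824*x/17 + x = -1807*x/17)
-K(2042, -2301) = -(-1807)*(-2301)/17 = -1*4157907/17 = -4157907/17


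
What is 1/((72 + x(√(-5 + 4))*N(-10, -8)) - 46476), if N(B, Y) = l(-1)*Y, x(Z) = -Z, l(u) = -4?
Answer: -11601/538333060 + 2*I/134583265 ≈ -2.155e-5 + 1.4861e-8*I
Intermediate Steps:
N(B, Y) = -4*Y
1/((72 + x(√(-5 + 4))*N(-10, -8)) - 46476) = 1/((72 + (-√(-5 + 4))*(-4*(-8))) - 46476) = 1/((72 - √(-1)*32) - 46476) = 1/((72 - I*32) - 46476) = 1/((72 - 32*I) - 46476) = 1/(-46404 - 32*I) = (-46404 + 32*I)/2153332240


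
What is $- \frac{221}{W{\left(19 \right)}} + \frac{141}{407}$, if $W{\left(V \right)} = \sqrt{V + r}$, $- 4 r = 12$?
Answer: $- \frac{89383}{1628} \approx -54.904$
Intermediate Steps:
$r = -3$ ($r = \left(- \frac{1}{4}\right) 12 = -3$)
$W{\left(V \right)} = \sqrt{-3 + V}$ ($W{\left(V \right)} = \sqrt{V - 3} = \sqrt{-3 + V}$)
$- \frac{221}{W{\left(19 \right)}} + \frac{141}{407} = - \frac{221}{\sqrt{-3 + 19}} + \frac{141}{407} = - \frac{221}{\sqrt{16}} + 141 \cdot \frac{1}{407} = - \frac{221}{4} + \frac{141}{407} = - \frac{89383}{1628}$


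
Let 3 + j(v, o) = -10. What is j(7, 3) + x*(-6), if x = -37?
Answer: 209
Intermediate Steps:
j(v, o) = -13 (j(v, o) = -3 - 10 = -13)
j(7, 3) + x*(-6) = -13 - 37*(-6) = -13 + 222 = 209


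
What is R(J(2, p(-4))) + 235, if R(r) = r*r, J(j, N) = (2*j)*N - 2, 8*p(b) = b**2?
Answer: 271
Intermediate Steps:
p(b) = b**2/8
J(j, N) = -2 + 2*N*j (J(j, N) = 2*N*j - 2 = -2 + 2*N*j)
R(r) = r**2
R(J(2, p(-4))) + 235 = (-2 + 2*((1/8)*(-4)**2)*2)**2 + 235 = (-2 + 2*((1/8)*16)*2)**2 + 235 = (-2 + 2*2*2)**2 + 235 = (-2 + 8)**2 + 235 = 6**2 + 235 = 36 + 235 = 271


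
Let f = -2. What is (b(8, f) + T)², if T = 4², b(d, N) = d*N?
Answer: 0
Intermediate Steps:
b(d, N) = N*d
T = 16
(b(8, f) + T)² = (-2*8 + 16)² = (-16 + 16)² = 0² = 0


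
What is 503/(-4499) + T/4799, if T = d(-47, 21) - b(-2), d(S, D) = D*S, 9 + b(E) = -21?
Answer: -6719440/21590701 ≈ -0.31122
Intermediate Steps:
b(E) = -30 (b(E) = -9 - 21 = -30)
T = -957 (T = 21*(-47) - 1*(-30) = -987 + 30 = -957)
503/(-4499) + T/4799 = 503/(-4499) - 957/4799 = 503*(-1/4499) - 957*1/4799 = -503/4499 - 957/4799 = -6719440/21590701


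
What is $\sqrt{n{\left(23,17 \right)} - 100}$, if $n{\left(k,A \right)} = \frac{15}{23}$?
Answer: $\frac{i \sqrt{52555}}{23} \approx 9.9673 i$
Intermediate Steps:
$n{\left(k,A \right)} = \frac{15}{23}$ ($n{\left(k,A \right)} = 15 \cdot \frac{1}{23} = \frac{15}{23}$)
$\sqrt{n{\left(23,17 \right)} - 100} = \sqrt{\frac{15}{23} - 100} = \sqrt{- \frac{2285}{23}} = \frac{i \sqrt{52555}}{23}$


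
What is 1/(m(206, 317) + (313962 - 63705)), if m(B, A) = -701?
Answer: 1/249556 ≈ 4.0071e-6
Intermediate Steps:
1/(m(206, 317) + (313962 - 63705)) = 1/(-701 + (313962 - 63705)) = 1/(-701 + 250257) = 1/249556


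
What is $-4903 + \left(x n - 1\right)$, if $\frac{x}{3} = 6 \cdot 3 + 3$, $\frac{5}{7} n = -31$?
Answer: $- \frac{38191}{5} \approx -7638.2$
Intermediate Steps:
$n = - \frac{217}{5}$ ($n = \frac{7}{5} \left(-31\right) = - \frac{217}{5} \approx -43.4$)
$x = 63$ ($x = 3 \left(6 \cdot 3 + 3\right) = 3 \left(18 + 3\right) = 3 \cdot 21 = 63$)
$-4903 + \left(x n - 1\right) = -4903 + \left(63 \left(- \frac{217}{5}\right) - 1\right) = -4903 - \frac{13676}{5} = - \frac{38191}{5}$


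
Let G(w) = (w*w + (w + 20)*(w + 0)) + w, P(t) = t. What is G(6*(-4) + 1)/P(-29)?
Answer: -575/29 ≈ -19.828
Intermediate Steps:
G(w) = w + w² + w*(20 + w) (G(w) = (w² + (20 + w)*w) + w = (w² + w*(20 + w)) + w = w + w² + w*(20 + w))
G(6*(-4) + 1)/P(-29) = ((6*(-4) + 1)*(21 + 2*(6*(-4) + 1)))/(-29) = ((-24 + 1)*(21 + 2*(-24 + 1)))*(-1/29) = -23*(21 + 2*(-23))*(-1/29) = -23*(21 - 46)*(-1/29) = -23*(-25)*(-1/29) = 575*(-1/29) = -575/29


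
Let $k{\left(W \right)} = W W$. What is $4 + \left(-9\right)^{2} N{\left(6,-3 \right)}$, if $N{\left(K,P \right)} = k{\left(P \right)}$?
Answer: $733$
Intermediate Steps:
$k{\left(W \right)} = W^{2}$
$N{\left(K,P \right)} = P^{2}$
$4 + \left(-9\right)^{2} N{\left(6,-3 \right)} = 4 + \left(-9\right)^{2} \left(-3\right)^{2} = 4 + 81 \cdot 9 = 4 + 729 = 733$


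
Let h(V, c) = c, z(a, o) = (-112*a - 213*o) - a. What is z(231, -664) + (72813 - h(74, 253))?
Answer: 187889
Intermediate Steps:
z(a, o) = -213*o - 113*a (z(a, o) = (-213*o - 112*a) - a = -213*o - 113*a)
z(231, -664) + (72813 - h(74, 253)) = (-213*(-664) - 113*231) + (72813 - 1*253) = (141432 - 26103) + (72813 - 253) = 115329 + 72560 = 187889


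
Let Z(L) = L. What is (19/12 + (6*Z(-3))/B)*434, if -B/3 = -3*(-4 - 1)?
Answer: 25823/30 ≈ 860.77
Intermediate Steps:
B = -45 (B = -(-9)*(-4 - 1) = -(-9)*(-5) = -3*15 = -45)
(19/12 + (6*Z(-3))/B)*434 = (19/12 + (6*(-3))/(-45))*434 = (19*(1/12) - 18*(-1/45))*434 = (19/12 + ⅖)*434 = (119/60)*434 = 25823/30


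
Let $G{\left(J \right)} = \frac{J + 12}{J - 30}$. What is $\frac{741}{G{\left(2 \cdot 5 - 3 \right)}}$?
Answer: $-897$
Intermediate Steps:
$G{\left(J \right)} = \frac{12 + J}{-30 + J}$
$\frac{741}{G{\left(2 \cdot 5 - 3 \right)}} = \frac{741}{\frac{1}{-30 + \left(2 \cdot 5 - 3\right)} \left(12 + \left(2 \cdot 5 - 3\right)\right)} = \frac{741}{\frac{1}{-30 + \left(10 - 3\right)} \left(12 + \left(10 - 3\right)\right)} = \frac{741}{\frac{1}{-30 + 7} \left(12 + 7\right)} = \frac{741}{\frac{1}{-23} \cdot 19} = \frac{741}{\left(- \frac{1}{23}\right) 19} = \frac{741}{- \frac{19}{23}} = 741 \left(- \frac{23}{19}\right) = -897$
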